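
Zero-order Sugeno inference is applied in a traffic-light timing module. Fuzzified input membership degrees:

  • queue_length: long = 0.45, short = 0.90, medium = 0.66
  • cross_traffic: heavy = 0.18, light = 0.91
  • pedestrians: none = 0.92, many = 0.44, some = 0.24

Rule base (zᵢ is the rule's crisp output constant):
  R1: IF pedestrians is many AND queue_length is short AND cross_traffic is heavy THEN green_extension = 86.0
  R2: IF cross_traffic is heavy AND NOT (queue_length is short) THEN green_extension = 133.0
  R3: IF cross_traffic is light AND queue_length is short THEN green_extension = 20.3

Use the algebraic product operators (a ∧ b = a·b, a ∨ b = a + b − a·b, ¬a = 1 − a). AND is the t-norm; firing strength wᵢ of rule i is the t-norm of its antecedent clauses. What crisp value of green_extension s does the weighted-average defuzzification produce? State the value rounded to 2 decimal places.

R1 (z=86.0): many=0.44, short=0.90, heavy=0.18; AND[a·b] → w = 0.0713
R2 (z=133.0): heavy=0.18, ¬short=1−0.90=0.10; AND[a·b] → w = 0.0180
R3 (z=20.3): light=0.91, short=0.90; AND[a·b] → w = 0.8190
Weighted average = (0.0713·86.0 + 0.0180·133.0 + 0.8190·20.3) / (0.0713 + 0.0180 + 0.8190)
  = 25.1498 / 0.9083 = 27.69

27.69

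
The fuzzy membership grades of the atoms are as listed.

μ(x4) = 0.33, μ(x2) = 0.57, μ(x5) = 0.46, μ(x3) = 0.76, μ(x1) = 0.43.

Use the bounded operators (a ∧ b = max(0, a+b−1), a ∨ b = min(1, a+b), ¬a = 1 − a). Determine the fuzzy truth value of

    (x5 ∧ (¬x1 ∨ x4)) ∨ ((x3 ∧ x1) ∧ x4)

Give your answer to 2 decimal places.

0.36

¬x1 = 1 − 0.43 = 0.57
¬x1 ∨ x4 = min(1, a+b) on (0.57, 0.33) = 0.90
x5 ∧ (¬x1 ∨ x4) = max(0, a+b−1) on (0.46, 0.90) = 0.36
x3 ∧ x1 = max(0, a+b−1) on (0.76, 0.43) = 0.19
(x3 ∧ x1) ∧ x4 = max(0, a+b−1) on (0.19, 0.33) = 0.00
(x5 ∧ (¬x1 ∨ x4)) ∨ ((x3 ∧ x1) ∧ x4) = min(1, a+b) on (0.36, 0.00) = 0.36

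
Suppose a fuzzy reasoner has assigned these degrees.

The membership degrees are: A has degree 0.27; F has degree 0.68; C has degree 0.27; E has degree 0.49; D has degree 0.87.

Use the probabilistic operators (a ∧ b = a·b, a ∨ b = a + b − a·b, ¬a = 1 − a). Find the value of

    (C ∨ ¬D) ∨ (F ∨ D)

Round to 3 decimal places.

¬D = 1 − 0.8700 = 0.1300
C ∨ ¬D = a + b − a·b on (0.2700, 0.1300) = 0.3649
F ∨ D = a + b − a·b on (0.6800, 0.8700) = 0.9584
(C ∨ ¬D) ∨ (F ∨ D) = a + b − a·b on (0.3649, 0.9584) = 0.9736

0.974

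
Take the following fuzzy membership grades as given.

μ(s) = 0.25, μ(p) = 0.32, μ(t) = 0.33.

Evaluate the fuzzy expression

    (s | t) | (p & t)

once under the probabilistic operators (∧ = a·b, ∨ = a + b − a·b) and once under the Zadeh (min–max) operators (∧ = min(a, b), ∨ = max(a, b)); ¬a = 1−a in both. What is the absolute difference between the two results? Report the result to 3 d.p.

Under probabilistic:
  s | t = a + b − a·b on (0.2500, 0.3300) = 0.4975
  p & t = a·b on (0.3200, 0.3300) = 0.1056
  (s | t) | (p & t) = a + b − a·b on (0.4975, 0.1056) = 0.5506
  → value = 0.5506
Under Zadeh (min–max):
  s | t = max(a, b) on (0.25, 0.33) = 0.33
  p & t = min(a, b) on (0.32, 0.33) = 0.32
  (s | t) | (p & t) = max(a, b) on (0.33, 0.32) = 0.33
  → value = 0.3300
|0.5506 − 0.3300| = 0.221

0.221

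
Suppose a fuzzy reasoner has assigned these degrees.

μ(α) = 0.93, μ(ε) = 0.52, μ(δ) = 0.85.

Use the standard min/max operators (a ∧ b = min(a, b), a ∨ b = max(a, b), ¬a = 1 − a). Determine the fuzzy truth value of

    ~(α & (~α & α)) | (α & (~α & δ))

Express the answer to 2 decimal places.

0.93

~α = 1 − 0.93 = 0.07
~α & α = min(a, b) on (0.07, 0.93) = 0.07
α & (~α & α) = min(a, b) on (0.93, 0.07) = 0.07
~(α & (~α & α)) = 1 − 0.07 = 0.93
~α = 1 − 0.93 = 0.07
~α & δ = min(a, b) on (0.07, 0.85) = 0.07
α & (~α & δ) = min(a, b) on (0.93, 0.07) = 0.07
~(α & (~α & α)) | (α & (~α & δ)) = max(a, b) on (0.93, 0.07) = 0.93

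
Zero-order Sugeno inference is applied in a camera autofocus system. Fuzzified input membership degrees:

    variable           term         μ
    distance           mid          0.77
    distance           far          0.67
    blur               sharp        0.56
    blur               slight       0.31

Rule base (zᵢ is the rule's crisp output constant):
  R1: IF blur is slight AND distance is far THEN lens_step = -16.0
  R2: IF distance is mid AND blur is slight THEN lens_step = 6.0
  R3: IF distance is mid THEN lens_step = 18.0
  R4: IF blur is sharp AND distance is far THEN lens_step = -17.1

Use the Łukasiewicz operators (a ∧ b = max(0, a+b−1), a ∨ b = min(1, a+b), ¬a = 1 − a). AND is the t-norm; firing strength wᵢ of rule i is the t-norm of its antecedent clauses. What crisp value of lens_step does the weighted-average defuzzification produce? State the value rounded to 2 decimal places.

R1 (z=-16.0): slight=0.31, far=0.67; AND[max(0, a+b−1)] → w = 0.00
R2 (z=6.0): mid=0.77, slight=0.31; AND[max(0, a+b−1)] → w = 0.08
R3 (z=18.0): mid=0.77 → w = 0.77
R4 (z=-17.1): sharp=0.56, far=0.67; AND[max(0, a+b−1)] → w = 0.23
Weighted average = (0.00·-16.0 + 0.08·6.0 + 0.77·18.0 + 0.23·-17.1) / (0.00 + 0.08 + 0.77 + 0.23)
  = 10.4070 / 1.0800 = 9.64

9.64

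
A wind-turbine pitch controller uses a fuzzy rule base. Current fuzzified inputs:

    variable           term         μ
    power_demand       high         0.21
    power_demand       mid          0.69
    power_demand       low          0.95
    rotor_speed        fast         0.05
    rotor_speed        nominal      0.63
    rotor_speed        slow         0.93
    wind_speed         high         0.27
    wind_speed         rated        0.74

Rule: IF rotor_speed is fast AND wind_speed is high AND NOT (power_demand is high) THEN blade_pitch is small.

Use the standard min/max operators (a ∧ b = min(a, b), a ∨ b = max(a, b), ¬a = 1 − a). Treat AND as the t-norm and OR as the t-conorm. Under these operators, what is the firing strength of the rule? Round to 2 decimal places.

0.05

firing strength: fast=0.05, high=0.27, ¬high=1−0.21=0.79; AND[min(a, b)] → w = 0.05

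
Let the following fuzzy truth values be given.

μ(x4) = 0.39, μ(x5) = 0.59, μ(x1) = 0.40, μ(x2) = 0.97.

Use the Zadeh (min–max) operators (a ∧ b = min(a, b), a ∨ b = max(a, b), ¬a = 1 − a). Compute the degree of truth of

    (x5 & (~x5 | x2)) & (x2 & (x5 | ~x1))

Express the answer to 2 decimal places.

~x5 = 1 − 0.59 = 0.41
~x5 | x2 = max(a, b) on (0.41, 0.97) = 0.97
x5 & (~x5 | x2) = min(a, b) on (0.59, 0.97) = 0.59
~x1 = 1 − 0.40 = 0.60
x5 | ~x1 = max(a, b) on (0.59, 0.60) = 0.60
x2 & (x5 | ~x1) = min(a, b) on (0.97, 0.60) = 0.60
(x5 & (~x5 | x2)) & (x2 & (x5 | ~x1)) = min(a, b) on (0.59, 0.60) = 0.59

0.59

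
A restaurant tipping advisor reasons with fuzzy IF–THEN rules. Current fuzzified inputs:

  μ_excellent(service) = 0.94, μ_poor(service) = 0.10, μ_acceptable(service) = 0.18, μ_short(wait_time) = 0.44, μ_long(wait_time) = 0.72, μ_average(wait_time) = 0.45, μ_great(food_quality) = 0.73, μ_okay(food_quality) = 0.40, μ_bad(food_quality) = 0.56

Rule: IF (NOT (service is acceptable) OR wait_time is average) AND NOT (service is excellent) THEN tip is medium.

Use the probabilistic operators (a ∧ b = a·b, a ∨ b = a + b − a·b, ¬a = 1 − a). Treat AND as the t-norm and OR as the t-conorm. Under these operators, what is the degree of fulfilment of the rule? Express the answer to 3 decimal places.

0.054

firing strength: (¬acceptable=1−0.18=0.82 OR average=0.45) = 0.9010; AND[a·b] with ¬excellent=1−0.94=0.06 → w = 0.0541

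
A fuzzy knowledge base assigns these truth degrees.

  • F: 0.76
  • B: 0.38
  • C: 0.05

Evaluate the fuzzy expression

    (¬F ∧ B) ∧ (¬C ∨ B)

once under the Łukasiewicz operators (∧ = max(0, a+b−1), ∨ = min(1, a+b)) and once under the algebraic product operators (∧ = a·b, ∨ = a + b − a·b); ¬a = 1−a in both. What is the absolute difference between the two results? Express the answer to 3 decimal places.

Under Łukasiewicz:
  ¬F = 1 − 0.76 = 0.24
  ¬F ∧ B = max(0, a+b−1) on (0.24, 0.38) = 0.00
  ¬C = 1 − 0.05 = 0.95
  ¬C ∨ B = min(1, a+b) on (0.95, 0.38) = 1.00
  (¬F ∧ B) ∧ (¬C ∨ B) = max(0, a+b−1) on (0.00, 1.00) = 0.00
  → value = 0.0000
Under algebraic product:
  ¬F = 1 − 0.7600 = 0.2400
  ¬F ∧ B = a·b on (0.2400, 0.3800) = 0.0912
  ¬C = 1 − 0.0500 = 0.9500
  ¬C ∨ B = a + b − a·b on (0.9500, 0.3800) = 0.9690
  (¬F ∧ B) ∧ (¬C ∨ B) = a·b on (0.0912, 0.9690) = 0.0884
  → value = 0.0884
|0.0000 − 0.0884| = 0.088

0.088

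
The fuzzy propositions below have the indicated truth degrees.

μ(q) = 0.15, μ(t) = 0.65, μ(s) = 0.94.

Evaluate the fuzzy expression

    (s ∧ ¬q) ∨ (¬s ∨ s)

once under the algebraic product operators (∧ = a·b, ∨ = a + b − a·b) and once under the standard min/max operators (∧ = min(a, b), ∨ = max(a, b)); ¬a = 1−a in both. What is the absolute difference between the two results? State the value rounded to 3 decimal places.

0.049

Under algebraic product:
  ¬q = 1 − 0.1500 = 0.8500
  s ∧ ¬q = a·b on (0.9400, 0.8500) = 0.7990
  ¬s = 1 − 0.9400 = 0.0600
  ¬s ∨ s = a + b − a·b on (0.0600, 0.9400) = 0.9436
  (s ∧ ¬q) ∨ (¬s ∨ s) = a + b − a·b on (0.7990, 0.9436) = 0.9887
  → value = 0.9887
Under standard min/max:
  ¬q = 1 − 0.15 = 0.85
  s ∧ ¬q = min(a, b) on (0.94, 0.85) = 0.85
  ¬s = 1 − 0.94 = 0.06
  ¬s ∨ s = max(a, b) on (0.06, 0.94) = 0.94
  (s ∧ ¬q) ∨ (¬s ∨ s) = max(a, b) on (0.85, 0.94) = 0.94
  → value = 0.9400
|0.9887 − 0.9400| = 0.049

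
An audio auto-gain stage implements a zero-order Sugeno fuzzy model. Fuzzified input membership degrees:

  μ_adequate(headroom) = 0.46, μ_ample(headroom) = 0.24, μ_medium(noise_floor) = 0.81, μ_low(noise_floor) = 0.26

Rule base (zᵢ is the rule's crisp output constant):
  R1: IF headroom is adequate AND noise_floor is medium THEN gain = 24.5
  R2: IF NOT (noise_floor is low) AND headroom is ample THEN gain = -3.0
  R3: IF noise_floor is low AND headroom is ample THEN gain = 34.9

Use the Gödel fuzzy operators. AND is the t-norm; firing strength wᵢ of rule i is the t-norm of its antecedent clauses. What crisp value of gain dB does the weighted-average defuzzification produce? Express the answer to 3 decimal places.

R1 (z=24.5): adequate=0.46, medium=0.81; AND[min(a, b)] → w = 0.46
R2 (z=-3.0): ¬low=1−0.26=0.74, ample=0.24; AND[min(a, b)] → w = 0.24
R3 (z=34.9): low=0.26, ample=0.24; AND[min(a, b)] → w = 0.24
Weighted average = (0.46·24.5 + 0.24·-3.0 + 0.24·34.9) / (0.46 + 0.24 + 0.24)
  = 18.9260 / 0.9400 = 20.134

20.134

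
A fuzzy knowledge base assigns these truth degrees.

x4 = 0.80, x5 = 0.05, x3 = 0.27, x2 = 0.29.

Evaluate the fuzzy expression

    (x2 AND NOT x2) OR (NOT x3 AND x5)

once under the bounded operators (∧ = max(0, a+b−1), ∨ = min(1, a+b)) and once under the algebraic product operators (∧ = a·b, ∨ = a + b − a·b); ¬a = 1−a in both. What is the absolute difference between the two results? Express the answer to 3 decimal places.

0.235

Under bounded:
  NOT x2 = 1 − 0.29 = 0.71
  x2 AND NOT x2 = max(0, a+b−1) on (0.29, 0.71) = 0.00
  NOT x3 = 1 − 0.27 = 0.73
  NOT x3 AND x5 = max(0, a+b−1) on (0.73, 0.05) = 0.00
  (x2 AND NOT x2) OR (NOT x3 AND x5) = min(1, a+b) on (0.00, 0.00) = 0.00
  → value = 0.0000
Under algebraic product:
  NOT x2 = 1 − 0.2900 = 0.7100
  x2 AND NOT x2 = a·b on (0.2900, 0.7100) = 0.2059
  NOT x3 = 1 − 0.2700 = 0.7300
  NOT x3 AND x5 = a·b on (0.7300, 0.0500) = 0.0365
  (x2 AND NOT x2) OR (NOT x3 AND x5) = a + b − a·b on (0.2059, 0.0365) = 0.2349
  → value = 0.2349
|0.0000 − 0.2349| = 0.235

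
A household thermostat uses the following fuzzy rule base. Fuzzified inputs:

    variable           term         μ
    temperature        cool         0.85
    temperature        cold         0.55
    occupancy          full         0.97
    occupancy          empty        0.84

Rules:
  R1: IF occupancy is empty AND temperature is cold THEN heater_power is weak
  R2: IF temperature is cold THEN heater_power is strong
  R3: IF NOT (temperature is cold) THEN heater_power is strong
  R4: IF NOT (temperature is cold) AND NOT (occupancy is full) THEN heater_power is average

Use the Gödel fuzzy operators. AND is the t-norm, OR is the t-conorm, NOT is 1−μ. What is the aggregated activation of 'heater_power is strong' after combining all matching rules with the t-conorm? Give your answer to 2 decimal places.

0.55

R1: empty=0.84, cold=0.55; AND[min(a, b)] → w = 0.55
R2: cold=0.55 → w = 0.55
R3: ¬cold=1−0.55=0.45 → w = 0.45
R4: ¬cold=1−0.55=0.45, ¬full=1−0.97=0.03; AND[min(a, b)] → w = 0.03
Rules with consequent 'strong': {R2, R3} → strengths 0.55, 0.45
Aggregate via t-conorm [max(a, b)]: 0.55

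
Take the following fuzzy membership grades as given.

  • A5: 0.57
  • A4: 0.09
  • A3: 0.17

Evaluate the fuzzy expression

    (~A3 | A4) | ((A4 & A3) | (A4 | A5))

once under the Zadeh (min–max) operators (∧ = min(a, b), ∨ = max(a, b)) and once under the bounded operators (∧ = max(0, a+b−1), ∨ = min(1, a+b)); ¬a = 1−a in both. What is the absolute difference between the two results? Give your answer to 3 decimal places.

0.170

Under Zadeh (min–max):
  ~A3 = 1 − 0.17 = 0.83
  ~A3 | A4 = max(a, b) on (0.83, 0.09) = 0.83
  A4 & A3 = min(a, b) on (0.09, 0.17) = 0.09
  A4 | A5 = max(a, b) on (0.09, 0.57) = 0.57
  (A4 & A3) | (A4 | A5) = max(a, b) on (0.09, 0.57) = 0.57
  (~A3 | A4) | ((A4 & A3) | (A4 | A5)) = max(a, b) on (0.83, 0.57) = 0.83
  → value = 0.8300
Under bounded:
  ~A3 = 1 − 0.17 = 0.83
  ~A3 | A4 = min(1, a+b) on (0.83, 0.09) = 0.92
  A4 & A3 = max(0, a+b−1) on (0.09, 0.17) = 0.00
  A4 | A5 = min(1, a+b) on (0.09, 0.57) = 0.66
  (A4 & A3) | (A4 | A5) = min(1, a+b) on (0.00, 0.66) = 0.66
  (~A3 | A4) | ((A4 & A3) | (A4 | A5)) = min(1, a+b) on (0.92, 0.66) = 1.00
  → value = 1.0000
|0.8300 − 1.0000| = 0.170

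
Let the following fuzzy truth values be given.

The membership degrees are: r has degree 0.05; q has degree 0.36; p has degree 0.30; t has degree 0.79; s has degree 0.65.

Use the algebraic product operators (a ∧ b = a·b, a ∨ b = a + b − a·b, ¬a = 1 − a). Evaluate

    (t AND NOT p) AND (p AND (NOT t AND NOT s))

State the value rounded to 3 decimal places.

0.012

NOT p = 1 − 0.3000 = 0.7000
t AND NOT p = a·b on (0.7900, 0.7000) = 0.5530
NOT t = 1 − 0.7900 = 0.2100
NOT s = 1 − 0.6500 = 0.3500
NOT t AND NOT s = a·b on (0.2100, 0.3500) = 0.0735
p AND (NOT t AND NOT s) = a·b on (0.3000, 0.0735) = 0.0220
(t AND NOT p) AND (p AND (NOT t AND NOT s)) = a·b on (0.5530, 0.0220) = 0.0122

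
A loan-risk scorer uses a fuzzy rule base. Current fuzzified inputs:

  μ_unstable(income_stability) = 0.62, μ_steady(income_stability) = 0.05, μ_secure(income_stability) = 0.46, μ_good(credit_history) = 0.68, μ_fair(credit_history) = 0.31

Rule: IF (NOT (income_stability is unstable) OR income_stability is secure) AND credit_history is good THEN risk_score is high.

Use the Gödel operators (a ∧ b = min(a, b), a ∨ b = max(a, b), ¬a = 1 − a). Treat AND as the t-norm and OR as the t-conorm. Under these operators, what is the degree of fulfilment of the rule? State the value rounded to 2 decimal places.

firing strength: (¬unstable=1−0.62=0.38 OR secure=0.46) = 0.46; AND[min(a, b)] with good=0.68 → w = 0.46

0.46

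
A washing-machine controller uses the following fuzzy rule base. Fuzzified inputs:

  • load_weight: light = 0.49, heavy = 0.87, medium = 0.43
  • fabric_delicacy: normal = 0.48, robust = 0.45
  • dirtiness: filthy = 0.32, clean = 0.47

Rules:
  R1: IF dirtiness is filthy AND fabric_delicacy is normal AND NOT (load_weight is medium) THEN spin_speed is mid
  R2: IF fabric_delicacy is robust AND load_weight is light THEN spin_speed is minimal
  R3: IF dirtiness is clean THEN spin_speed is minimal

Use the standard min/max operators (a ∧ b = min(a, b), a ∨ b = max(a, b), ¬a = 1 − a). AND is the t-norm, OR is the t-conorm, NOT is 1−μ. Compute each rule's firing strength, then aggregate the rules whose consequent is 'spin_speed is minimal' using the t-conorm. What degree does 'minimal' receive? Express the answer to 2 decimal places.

0.47

R1: filthy=0.32, normal=0.48, ¬medium=1−0.43=0.57; AND[min(a, b)] → w = 0.32
R2: robust=0.45, light=0.49; AND[min(a, b)] → w = 0.45
R3: clean=0.47 → w = 0.47
Rules with consequent 'minimal': {R2, R3} → strengths 0.45, 0.47
Aggregate via t-conorm [max(a, b)]: 0.47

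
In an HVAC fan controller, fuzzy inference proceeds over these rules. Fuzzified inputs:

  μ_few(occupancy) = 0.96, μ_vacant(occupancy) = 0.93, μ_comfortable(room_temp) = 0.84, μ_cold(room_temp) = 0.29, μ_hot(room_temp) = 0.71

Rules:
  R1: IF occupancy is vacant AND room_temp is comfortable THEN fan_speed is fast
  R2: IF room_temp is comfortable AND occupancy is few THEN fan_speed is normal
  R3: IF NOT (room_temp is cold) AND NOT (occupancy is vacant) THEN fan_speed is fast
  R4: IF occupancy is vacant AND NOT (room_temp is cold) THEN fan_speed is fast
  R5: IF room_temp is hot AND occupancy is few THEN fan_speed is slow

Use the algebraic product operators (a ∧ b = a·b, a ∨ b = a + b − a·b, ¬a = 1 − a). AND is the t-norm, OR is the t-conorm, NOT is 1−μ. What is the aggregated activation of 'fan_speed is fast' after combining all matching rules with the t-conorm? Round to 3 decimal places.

0.929

R1: vacant=0.93, comfortable=0.84; AND[a·b] → w = 0.7812
R2: comfortable=0.84, few=0.96; AND[a·b] → w = 0.8064
R3: ¬cold=1−0.29=0.71, ¬vacant=1−0.93=0.07; AND[a·b] → w = 0.0497
R4: vacant=0.93, ¬cold=1−0.29=0.71; AND[a·b] → w = 0.6603
R5: hot=0.71, few=0.96; AND[a·b] → w = 0.6816
Rules with consequent 'fast': {R1, R3, R4} → strengths 0.7812, 0.0497, 0.6603
Aggregate via t-conorm [a + b − a·b]: 0.9294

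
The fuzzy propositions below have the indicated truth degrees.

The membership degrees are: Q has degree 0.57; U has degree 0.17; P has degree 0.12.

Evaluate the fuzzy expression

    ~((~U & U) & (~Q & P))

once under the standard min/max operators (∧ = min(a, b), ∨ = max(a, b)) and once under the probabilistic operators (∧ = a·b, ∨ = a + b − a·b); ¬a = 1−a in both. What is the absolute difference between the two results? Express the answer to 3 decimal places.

0.113

Under standard min/max:
  ~U = 1 − 0.17 = 0.83
  ~U & U = min(a, b) on (0.83, 0.17) = 0.17
  ~Q = 1 − 0.57 = 0.43
  ~Q & P = min(a, b) on (0.43, 0.12) = 0.12
  (~U & U) & (~Q & P) = min(a, b) on (0.17, 0.12) = 0.12
  ~((~U & U) & (~Q & P)) = 1 − 0.12 = 0.88
  → value = 0.8800
Under probabilistic:
  ~U = 1 − 0.1700 = 0.8300
  ~U & U = a·b on (0.8300, 0.1700) = 0.1411
  ~Q = 1 − 0.5700 = 0.4300
  ~Q & P = a·b on (0.4300, 0.1200) = 0.0516
  (~U & U) & (~Q & P) = a·b on (0.1411, 0.0516) = 0.0073
  ~((~U & U) & (~Q & P)) = 1 − 0.0073 = 0.9927
  → value = 0.9927
|0.8800 − 0.9927| = 0.113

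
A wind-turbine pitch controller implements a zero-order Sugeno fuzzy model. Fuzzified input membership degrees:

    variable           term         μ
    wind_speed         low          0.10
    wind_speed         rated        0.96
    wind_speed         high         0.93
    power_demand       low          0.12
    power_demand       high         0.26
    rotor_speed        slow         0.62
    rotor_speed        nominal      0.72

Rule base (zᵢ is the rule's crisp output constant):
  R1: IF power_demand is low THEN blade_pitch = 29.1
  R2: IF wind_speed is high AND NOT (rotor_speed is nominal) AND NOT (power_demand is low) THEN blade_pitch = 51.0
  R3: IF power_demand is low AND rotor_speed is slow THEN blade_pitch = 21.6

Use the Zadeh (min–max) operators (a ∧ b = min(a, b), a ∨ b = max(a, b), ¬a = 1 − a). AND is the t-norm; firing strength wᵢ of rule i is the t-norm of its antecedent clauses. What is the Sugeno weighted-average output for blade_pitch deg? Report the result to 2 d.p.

R1 (z=29.1): low=0.12 → w = 0.12
R2 (z=51.0): high=0.93, ¬nominal=1−0.72=0.28, ¬low=1−0.12=0.88; AND[min(a, b)] → w = 0.28
R3 (z=21.6): low=0.12, slow=0.62; AND[min(a, b)] → w = 0.12
Weighted average = (0.12·29.1 + 0.28·51.0 + 0.12·21.6) / (0.12 + 0.28 + 0.12)
  = 20.3640 / 0.5200 = 39.16

39.16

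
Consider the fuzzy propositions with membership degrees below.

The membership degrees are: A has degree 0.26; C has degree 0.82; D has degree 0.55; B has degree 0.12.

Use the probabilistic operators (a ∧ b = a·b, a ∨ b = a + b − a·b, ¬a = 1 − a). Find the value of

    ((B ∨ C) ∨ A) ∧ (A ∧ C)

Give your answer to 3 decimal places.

B ∨ C = a + b − a·b on (0.1200, 0.8200) = 0.8416
(B ∨ C) ∨ A = a + b − a·b on (0.8416, 0.2600) = 0.8828
A ∧ C = a·b on (0.2600, 0.8200) = 0.2132
((B ∨ C) ∨ A) ∧ (A ∧ C) = a·b on (0.8828, 0.2132) = 0.1882

0.188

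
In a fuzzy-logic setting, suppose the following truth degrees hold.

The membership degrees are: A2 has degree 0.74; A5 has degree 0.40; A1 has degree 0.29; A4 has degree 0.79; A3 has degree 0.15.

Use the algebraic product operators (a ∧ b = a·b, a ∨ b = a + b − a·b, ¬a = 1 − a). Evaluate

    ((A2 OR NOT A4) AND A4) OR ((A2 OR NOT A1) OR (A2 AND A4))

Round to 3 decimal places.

0.988

NOT A4 = 1 − 0.7900 = 0.2100
A2 OR NOT A4 = a + b − a·b on (0.7400, 0.2100) = 0.7946
(A2 OR NOT A4) AND A4 = a·b on (0.7946, 0.7900) = 0.6277
NOT A1 = 1 − 0.2900 = 0.7100
A2 OR NOT A1 = a + b − a·b on (0.7400, 0.7100) = 0.9246
A2 AND A4 = a·b on (0.7400, 0.7900) = 0.5846
(A2 OR NOT A1) OR (A2 AND A4) = a + b − a·b on (0.9246, 0.5846) = 0.9687
((A2 OR NOT A4) AND A4) OR ((A2 OR NOT A1) OR (A2 AND A4)) = a + b − a·b on (0.6277, 0.9687) = 0.9883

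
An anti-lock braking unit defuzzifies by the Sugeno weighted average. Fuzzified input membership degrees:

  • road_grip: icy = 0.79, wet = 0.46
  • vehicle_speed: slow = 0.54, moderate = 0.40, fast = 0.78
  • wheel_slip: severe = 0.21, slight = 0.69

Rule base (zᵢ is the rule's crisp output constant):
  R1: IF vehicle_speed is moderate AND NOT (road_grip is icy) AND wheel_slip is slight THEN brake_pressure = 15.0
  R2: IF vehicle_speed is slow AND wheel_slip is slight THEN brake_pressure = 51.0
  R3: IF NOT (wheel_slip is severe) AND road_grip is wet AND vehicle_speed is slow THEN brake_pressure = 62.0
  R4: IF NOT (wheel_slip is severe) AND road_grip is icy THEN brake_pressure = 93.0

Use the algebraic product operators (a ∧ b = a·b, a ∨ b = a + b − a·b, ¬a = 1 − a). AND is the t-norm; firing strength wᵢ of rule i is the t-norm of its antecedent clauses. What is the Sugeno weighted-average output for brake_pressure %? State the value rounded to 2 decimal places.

72.01

R1 (z=15.0): moderate=0.40, ¬icy=1−0.79=0.21, slight=0.69; AND[a·b] → w = 0.0580
R2 (z=51.0): slow=0.54, slight=0.69; AND[a·b] → w = 0.3726
R3 (z=62.0): ¬severe=1−0.21=0.79, wet=0.46, slow=0.54; AND[a·b] → w = 0.1962
R4 (z=93.0): ¬severe=1−0.21=0.79, icy=0.79; AND[a·b] → w = 0.6241
Weighted average = (0.0580·15.0 + 0.3726·51.0 + 0.1962·62.0 + 0.6241·93.0) / (0.0580 + 0.3726 + 0.1962 + 0.6241)
  = 90.0799 / 1.2509 = 72.01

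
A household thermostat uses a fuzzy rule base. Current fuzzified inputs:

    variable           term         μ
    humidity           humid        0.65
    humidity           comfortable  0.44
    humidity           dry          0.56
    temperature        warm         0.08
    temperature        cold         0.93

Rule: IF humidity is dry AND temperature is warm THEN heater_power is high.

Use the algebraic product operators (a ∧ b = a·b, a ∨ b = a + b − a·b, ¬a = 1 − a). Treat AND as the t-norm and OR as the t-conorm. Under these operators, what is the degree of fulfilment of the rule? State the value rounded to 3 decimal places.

firing strength: dry=0.56, warm=0.08; AND[a·b] → w = 0.0448

0.045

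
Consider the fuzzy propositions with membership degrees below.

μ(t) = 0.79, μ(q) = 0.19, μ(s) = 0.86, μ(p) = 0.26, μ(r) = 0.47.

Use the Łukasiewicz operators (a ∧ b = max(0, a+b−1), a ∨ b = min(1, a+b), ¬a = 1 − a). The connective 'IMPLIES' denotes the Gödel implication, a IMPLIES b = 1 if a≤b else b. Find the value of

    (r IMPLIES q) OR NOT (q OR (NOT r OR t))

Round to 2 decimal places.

r IMPLIES q  [Gödel: 1 if a≤b else b] with a=0.47, b=0.19 → 0.19
NOT r = 1 − 0.47 = 0.53
NOT r OR t = min(1, a+b) on (0.53, 0.79) = 1.00
q OR (NOT r OR t) = min(1, a+b) on (0.19, 1.00) = 1.00
NOT (q OR (NOT r OR t)) = 1 − 1.00 = 0.00
(r IMPLIES q) OR NOT (q OR (NOT r OR t)) = min(1, a+b) on (0.19, 0.00) = 0.19

0.19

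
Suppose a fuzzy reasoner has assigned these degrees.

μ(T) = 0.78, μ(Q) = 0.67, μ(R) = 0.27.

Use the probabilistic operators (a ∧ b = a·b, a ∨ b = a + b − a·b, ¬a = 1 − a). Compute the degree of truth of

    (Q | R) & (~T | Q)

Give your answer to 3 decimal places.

Q | R = a + b − a·b on (0.6700, 0.2700) = 0.7591
~T = 1 − 0.7800 = 0.2200
~T | Q = a + b − a·b on (0.2200, 0.6700) = 0.7426
(Q | R) & (~T | Q) = a·b on (0.7591, 0.7426) = 0.5637

0.564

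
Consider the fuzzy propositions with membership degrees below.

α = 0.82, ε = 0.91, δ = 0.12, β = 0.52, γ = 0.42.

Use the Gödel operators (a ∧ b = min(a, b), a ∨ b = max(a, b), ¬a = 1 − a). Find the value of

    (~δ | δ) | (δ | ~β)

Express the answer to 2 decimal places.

~δ = 1 − 0.12 = 0.88
~δ | δ = max(a, b) on (0.88, 0.12) = 0.88
~β = 1 − 0.52 = 0.48
δ | ~β = max(a, b) on (0.12, 0.48) = 0.48
(~δ | δ) | (δ | ~β) = max(a, b) on (0.88, 0.48) = 0.88

0.88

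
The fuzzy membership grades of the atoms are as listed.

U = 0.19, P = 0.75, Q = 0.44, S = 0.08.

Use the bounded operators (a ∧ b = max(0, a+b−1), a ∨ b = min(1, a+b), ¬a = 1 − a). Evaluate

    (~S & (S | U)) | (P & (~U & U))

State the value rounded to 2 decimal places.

~S = 1 − 0.08 = 0.92
S | U = min(1, a+b) on (0.08, 0.19) = 0.27
~S & (S | U) = max(0, a+b−1) on (0.92, 0.27) = 0.19
~U = 1 − 0.19 = 0.81
~U & U = max(0, a+b−1) on (0.81, 0.19) = 0.00
P & (~U & U) = max(0, a+b−1) on (0.75, 0.00) = 0.00
(~S & (S | U)) | (P & (~U & U)) = min(1, a+b) on (0.19, 0.00) = 0.19

0.19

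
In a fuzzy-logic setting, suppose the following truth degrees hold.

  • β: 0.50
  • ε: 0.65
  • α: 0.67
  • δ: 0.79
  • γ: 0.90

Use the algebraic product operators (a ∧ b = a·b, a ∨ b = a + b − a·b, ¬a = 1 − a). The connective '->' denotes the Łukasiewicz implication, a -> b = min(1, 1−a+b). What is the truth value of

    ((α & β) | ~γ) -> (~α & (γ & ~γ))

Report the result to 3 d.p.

α & β = a·b on (0.6700, 0.5000) = 0.3350
~γ = 1 − 0.9000 = 0.1000
(α & β) | ~γ = a + b − a·b on (0.3350, 0.1000) = 0.4015
~α = 1 − 0.6700 = 0.3300
~γ = 1 − 0.9000 = 0.1000
γ & ~γ = a·b on (0.9000, 0.1000) = 0.0900
~α & (γ & ~γ) = a·b on (0.3300, 0.0900) = 0.0297
((α & β) | ~γ) -> (~α & (γ & ~γ))  [Łukasiewicz: min(1, 1−a+b)] with a=0.4015, b=0.0297 → 0.6282

0.628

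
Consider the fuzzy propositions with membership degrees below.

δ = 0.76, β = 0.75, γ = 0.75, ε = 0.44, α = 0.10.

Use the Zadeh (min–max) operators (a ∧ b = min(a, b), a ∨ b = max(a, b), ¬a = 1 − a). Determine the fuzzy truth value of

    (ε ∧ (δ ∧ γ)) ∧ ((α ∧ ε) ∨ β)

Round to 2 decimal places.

δ ∧ γ = min(a, b) on (0.76, 0.75) = 0.75
ε ∧ (δ ∧ γ) = min(a, b) on (0.44, 0.75) = 0.44
α ∧ ε = min(a, b) on (0.10, 0.44) = 0.10
(α ∧ ε) ∨ β = max(a, b) on (0.10, 0.75) = 0.75
(ε ∧ (δ ∧ γ)) ∧ ((α ∧ ε) ∨ β) = min(a, b) on (0.44, 0.75) = 0.44

0.44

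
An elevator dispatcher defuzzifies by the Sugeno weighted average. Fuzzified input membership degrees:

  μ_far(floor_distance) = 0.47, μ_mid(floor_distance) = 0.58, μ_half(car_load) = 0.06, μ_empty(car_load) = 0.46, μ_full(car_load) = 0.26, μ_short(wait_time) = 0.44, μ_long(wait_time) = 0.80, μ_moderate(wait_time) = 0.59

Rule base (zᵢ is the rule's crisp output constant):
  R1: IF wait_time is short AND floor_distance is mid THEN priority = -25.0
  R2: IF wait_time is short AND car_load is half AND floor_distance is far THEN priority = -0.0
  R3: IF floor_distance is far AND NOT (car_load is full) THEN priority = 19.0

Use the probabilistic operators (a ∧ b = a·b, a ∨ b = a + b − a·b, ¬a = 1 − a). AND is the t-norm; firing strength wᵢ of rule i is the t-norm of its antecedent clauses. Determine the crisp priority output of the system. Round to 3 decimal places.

R1 (z=-25.0): short=0.44, mid=0.58; AND[a·b] → w = 0.2552
R2 (z=-0.0): short=0.44, half=0.06, far=0.47; AND[a·b] → w = 0.0124
R3 (z=19.0): far=0.47, ¬full=1−0.26=0.74; AND[a·b] → w = 0.3478
Weighted average = (0.2552·-25.0 + 0.0124·-0.0 + 0.3478·19.0) / (0.2552 + 0.0124 + 0.3478)
  = 0.2282 / 0.6154 = 0.371

0.371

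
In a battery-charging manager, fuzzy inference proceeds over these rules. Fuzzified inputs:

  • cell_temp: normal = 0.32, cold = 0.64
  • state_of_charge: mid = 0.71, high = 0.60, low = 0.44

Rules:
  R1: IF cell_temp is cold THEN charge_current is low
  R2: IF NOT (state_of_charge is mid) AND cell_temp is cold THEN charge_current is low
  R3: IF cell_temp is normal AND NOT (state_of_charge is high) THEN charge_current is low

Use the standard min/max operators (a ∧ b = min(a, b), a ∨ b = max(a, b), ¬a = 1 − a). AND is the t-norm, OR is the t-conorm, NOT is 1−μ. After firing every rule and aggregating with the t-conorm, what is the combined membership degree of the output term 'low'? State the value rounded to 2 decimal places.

0.64

R1: cold=0.64 → w = 0.64
R2: ¬mid=1−0.71=0.29, cold=0.64; AND[min(a, b)] → w = 0.29
R3: normal=0.32, ¬high=1−0.60=0.40; AND[min(a, b)] → w = 0.32
Rules with consequent 'low': {R1, R2, R3} → strengths 0.64, 0.29, 0.32
Aggregate via t-conorm [max(a, b)]: 0.64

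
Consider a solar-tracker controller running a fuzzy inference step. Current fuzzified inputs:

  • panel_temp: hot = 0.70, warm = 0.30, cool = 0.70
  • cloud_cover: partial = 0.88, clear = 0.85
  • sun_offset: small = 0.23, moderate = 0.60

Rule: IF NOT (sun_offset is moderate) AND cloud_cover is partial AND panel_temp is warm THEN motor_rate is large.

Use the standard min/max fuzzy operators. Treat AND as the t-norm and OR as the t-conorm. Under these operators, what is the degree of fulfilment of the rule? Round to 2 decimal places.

firing strength: ¬moderate=1−0.60=0.40, partial=0.88, warm=0.30; AND[min(a, b)] → w = 0.30

0.30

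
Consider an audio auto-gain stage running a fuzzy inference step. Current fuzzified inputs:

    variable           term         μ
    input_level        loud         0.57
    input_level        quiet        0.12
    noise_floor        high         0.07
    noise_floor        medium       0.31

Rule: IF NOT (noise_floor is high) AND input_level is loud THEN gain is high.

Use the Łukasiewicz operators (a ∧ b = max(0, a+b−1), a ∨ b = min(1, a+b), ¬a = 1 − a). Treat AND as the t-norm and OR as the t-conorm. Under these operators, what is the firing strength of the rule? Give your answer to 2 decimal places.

firing strength: ¬high=1−0.07=0.93, loud=0.57; AND[max(0, a+b−1)] → w = 0.50

0.50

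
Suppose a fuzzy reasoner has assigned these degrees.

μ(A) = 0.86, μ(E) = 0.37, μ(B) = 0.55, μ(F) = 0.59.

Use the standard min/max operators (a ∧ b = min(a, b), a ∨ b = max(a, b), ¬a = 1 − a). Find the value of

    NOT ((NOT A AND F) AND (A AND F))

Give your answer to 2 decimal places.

0.86

NOT A = 1 − 0.86 = 0.14
NOT A AND F = min(a, b) on (0.14, 0.59) = 0.14
A AND F = min(a, b) on (0.86, 0.59) = 0.59
(NOT A AND F) AND (A AND F) = min(a, b) on (0.14, 0.59) = 0.14
NOT ((NOT A AND F) AND (A AND F)) = 1 − 0.14 = 0.86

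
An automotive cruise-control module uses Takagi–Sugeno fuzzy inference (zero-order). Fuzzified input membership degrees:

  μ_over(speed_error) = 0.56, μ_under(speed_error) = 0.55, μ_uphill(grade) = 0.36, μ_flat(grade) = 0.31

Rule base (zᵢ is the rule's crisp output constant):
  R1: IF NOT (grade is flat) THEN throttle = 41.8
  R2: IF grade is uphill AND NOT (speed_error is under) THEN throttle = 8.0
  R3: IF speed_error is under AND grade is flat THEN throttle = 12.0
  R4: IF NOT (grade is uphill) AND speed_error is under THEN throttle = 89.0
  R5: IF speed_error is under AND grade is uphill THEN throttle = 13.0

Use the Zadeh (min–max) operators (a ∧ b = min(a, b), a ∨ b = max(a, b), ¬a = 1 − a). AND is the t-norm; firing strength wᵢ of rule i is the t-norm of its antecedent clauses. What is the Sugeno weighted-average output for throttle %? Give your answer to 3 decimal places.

R1 (z=41.8): ¬flat=1−0.31=0.69 → w = 0.69
R2 (z=8.0): uphill=0.36, ¬under=1−0.55=0.45; AND[min(a, b)] → w = 0.36
R3 (z=12.0): under=0.55, flat=0.31; AND[min(a, b)] → w = 0.31
R4 (z=89.0): ¬uphill=1−0.36=0.64, under=0.55; AND[min(a, b)] → w = 0.55
R5 (z=13.0): under=0.55, uphill=0.36; AND[min(a, b)] → w = 0.36
Weighted average = (0.69·41.8 + 0.36·8.0 + 0.31·12.0 + 0.55·89.0 + 0.36·13.0) / (0.69 + 0.36 + 0.31 + 0.55 + 0.36)
  = 89.0720 / 2.2700 = 39.239

39.239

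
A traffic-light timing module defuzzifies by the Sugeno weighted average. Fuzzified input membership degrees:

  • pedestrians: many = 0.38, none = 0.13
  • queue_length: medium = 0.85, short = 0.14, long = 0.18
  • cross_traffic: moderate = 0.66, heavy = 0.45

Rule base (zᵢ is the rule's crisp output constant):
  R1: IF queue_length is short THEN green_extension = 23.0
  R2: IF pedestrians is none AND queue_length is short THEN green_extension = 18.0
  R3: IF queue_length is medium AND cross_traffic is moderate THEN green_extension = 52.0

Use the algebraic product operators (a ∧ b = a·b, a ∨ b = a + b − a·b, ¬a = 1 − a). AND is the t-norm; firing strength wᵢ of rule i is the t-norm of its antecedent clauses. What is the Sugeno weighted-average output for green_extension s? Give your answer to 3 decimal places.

45.494

R1 (z=23.0): short=0.14 → w = 0.1400
R2 (z=18.0): none=0.13, short=0.14; AND[a·b] → w = 0.0182
R3 (z=52.0): medium=0.85, moderate=0.66; AND[a·b] → w = 0.5610
Weighted average = (0.1400·23.0 + 0.0182·18.0 + 0.5610·52.0) / (0.1400 + 0.0182 + 0.5610)
  = 32.7196 / 0.7192 = 45.494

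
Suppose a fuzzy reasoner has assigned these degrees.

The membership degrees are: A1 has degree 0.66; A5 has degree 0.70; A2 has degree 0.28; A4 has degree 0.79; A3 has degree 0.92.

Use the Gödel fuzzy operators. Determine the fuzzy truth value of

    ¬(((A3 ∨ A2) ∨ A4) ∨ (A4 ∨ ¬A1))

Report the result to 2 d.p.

A3 ∨ A2 = max(a, b) on (0.92, 0.28) = 0.92
(A3 ∨ A2) ∨ A4 = max(a, b) on (0.92, 0.79) = 0.92
¬A1 = 1 − 0.66 = 0.34
A4 ∨ ¬A1 = max(a, b) on (0.79, 0.34) = 0.79
((A3 ∨ A2) ∨ A4) ∨ (A4 ∨ ¬A1) = max(a, b) on (0.92, 0.79) = 0.92
¬(((A3 ∨ A2) ∨ A4) ∨ (A4 ∨ ¬A1)) = 1 − 0.92 = 0.08

0.08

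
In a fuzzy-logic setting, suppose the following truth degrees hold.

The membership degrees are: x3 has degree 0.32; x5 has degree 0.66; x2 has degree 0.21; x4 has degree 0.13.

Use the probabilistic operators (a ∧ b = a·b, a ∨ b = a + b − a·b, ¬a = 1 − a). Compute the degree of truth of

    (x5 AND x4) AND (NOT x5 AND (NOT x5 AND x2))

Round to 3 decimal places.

x5 AND x4 = a·b on (0.6600, 0.1300) = 0.0858
NOT x5 = 1 − 0.6600 = 0.3400
NOT x5 = 1 − 0.6600 = 0.3400
NOT x5 AND x2 = a·b on (0.3400, 0.2100) = 0.0714
NOT x5 AND (NOT x5 AND x2) = a·b on (0.3400, 0.0714) = 0.0243
(x5 AND x4) AND (NOT x5 AND (NOT x5 AND x2)) = a·b on (0.0858, 0.0243) = 0.0021

0.002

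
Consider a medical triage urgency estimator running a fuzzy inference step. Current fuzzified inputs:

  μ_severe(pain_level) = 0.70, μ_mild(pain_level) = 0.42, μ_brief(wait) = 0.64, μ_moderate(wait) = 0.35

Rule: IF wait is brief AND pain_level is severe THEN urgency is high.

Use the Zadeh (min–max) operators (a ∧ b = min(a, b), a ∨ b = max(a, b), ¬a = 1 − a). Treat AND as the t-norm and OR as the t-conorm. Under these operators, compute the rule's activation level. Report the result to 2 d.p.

firing strength: brief=0.64, severe=0.70; AND[min(a, b)] → w = 0.64

0.64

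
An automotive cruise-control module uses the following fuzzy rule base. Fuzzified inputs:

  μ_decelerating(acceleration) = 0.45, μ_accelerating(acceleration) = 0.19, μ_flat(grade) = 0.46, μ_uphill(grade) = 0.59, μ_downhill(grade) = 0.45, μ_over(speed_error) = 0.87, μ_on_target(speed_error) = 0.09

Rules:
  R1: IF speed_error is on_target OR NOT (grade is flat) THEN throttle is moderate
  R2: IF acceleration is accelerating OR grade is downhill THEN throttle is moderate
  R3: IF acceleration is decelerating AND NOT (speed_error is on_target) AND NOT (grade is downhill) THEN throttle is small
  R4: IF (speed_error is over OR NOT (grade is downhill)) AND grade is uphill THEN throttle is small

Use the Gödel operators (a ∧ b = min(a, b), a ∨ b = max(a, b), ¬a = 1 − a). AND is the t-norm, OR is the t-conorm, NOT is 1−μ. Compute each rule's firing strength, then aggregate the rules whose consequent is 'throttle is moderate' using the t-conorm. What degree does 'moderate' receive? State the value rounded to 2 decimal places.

0.54

R1: on_target=0.09, ¬flat=1−0.46=0.54; OR[max(a, b)] → w = 0.54
R2: accelerating=0.19, downhill=0.45; OR[max(a, b)] → w = 0.45
R3: decelerating=0.45, ¬on_target=1−0.09=0.91, ¬downhill=1−0.45=0.55; AND[min(a, b)] → w = 0.45
R4: (over=0.87 OR ¬downhill=1−0.45=0.55) = 0.87; AND[min(a, b)] with uphill=0.59 → w = 0.59
Rules with consequent 'moderate': {R1, R2} → strengths 0.54, 0.45
Aggregate via t-conorm [max(a, b)]: 0.54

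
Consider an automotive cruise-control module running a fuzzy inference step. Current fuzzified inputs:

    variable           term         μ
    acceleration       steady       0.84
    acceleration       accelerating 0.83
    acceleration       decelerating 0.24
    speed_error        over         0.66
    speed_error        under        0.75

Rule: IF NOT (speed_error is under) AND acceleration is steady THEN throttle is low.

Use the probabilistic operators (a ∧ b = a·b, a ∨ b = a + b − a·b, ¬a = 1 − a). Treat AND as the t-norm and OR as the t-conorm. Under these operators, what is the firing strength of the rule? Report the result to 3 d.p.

0.210

firing strength: ¬under=1−0.75=0.25, steady=0.84; AND[a·b] → w = 0.2100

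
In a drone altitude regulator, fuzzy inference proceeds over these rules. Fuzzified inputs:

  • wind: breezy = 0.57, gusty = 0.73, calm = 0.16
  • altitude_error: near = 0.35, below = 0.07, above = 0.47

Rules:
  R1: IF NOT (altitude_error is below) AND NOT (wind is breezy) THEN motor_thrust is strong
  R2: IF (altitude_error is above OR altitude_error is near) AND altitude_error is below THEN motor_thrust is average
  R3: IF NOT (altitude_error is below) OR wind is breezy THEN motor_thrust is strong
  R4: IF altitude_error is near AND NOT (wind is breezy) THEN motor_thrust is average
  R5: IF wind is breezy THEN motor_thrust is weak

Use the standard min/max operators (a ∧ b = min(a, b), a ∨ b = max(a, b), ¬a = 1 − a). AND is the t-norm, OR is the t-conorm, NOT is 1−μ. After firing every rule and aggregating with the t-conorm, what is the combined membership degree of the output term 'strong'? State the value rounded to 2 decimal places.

0.93

R1: ¬below=1−0.07=0.93, ¬breezy=1−0.57=0.43; AND[min(a, b)] → w = 0.43
R2: (above=0.47 OR near=0.35) = 0.47; AND[min(a, b)] with below=0.07 → w = 0.07
R3: ¬below=1−0.07=0.93, breezy=0.57; OR[max(a, b)] → w = 0.93
R4: near=0.35, ¬breezy=1−0.57=0.43; AND[min(a, b)] → w = 0.35
R5: breezy=0.57 → w = 0.57
Rules with consequent 'strong': {R1, R3} → strengths 0.43, 0.93
Aggregate via t-conorm [max(a, b)]: 0.93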